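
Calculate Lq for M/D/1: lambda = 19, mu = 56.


M/D/1: Lq = rho^2 / (2*(1-rho)) where rho = 19/56; Lq = 0.09

0.09


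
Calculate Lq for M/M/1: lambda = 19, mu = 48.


rho = 19/48; Lq = rho^2/(1-rho) = 0.26

0.26


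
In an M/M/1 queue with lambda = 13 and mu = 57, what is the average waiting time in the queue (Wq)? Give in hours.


rho = 13/57; Wq = rho/(mu - lambda) = 0.0052 hours

0.0052 hours


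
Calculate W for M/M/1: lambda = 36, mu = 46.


W = 1/(mu - lambda) = 1/(46 - 36) = 0.1 hours

0.1 hours


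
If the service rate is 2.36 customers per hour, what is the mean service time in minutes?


Mean service time = 60/mu = 60/2.36 = 25.42 minutes

25.42 minutes


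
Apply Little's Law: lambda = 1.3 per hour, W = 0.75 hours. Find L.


L = lambda * W = 1.3 * 0.75 = 0.98

0.98


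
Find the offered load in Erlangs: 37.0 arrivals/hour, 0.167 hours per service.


Offered load a = lambda * E[S] = 37.0 * 0.167 = 6.18 Erlangs

6.18 Erlangs


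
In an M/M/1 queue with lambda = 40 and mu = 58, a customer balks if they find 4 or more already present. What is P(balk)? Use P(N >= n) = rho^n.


P(N >= 4) = rho^4 = (40/58)^4 = 0.2262

0.2262


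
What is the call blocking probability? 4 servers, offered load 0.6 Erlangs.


B(N,A) = (A^N/N!) / sum(A^k/k!, k=0..N) with N=4, A=0.6 = 0.003

0.003


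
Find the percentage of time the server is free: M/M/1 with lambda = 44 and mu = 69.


Idle fraction = (1 - rho) * 100 = (1 - 44/69) * 100 = 36.2%

36.2%


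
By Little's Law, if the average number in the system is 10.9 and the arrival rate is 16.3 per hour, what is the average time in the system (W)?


W = L / lambda = 10.9 / 16.3 = 0.6687 hours

0.6687 hours


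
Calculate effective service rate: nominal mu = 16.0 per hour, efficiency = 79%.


Effective rate = mu * efficiency = 16.0 * 0.79 = 12.64 per hour

12.64 per hour


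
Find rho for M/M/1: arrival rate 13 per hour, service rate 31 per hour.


rho = lambda/mu = 13/31 = 0.4194

0.4194


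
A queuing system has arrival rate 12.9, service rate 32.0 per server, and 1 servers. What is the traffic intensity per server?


rho = lambda / (c * mu) = 12.9 / (1 * 32.0) = 0.4031

0.4031


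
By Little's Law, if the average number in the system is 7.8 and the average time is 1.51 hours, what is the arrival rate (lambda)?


lambda = L / W = 7.8 / 1.51 = 5.17 per hour

5.17 per hour


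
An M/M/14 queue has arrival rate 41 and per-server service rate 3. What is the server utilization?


rho = lambda/(c*mu) = 41/(14*3) = 0.9762

0.9762


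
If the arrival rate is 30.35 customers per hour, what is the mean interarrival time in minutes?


Mean interarrival time = 60/lambda = 60/30.35 = 1.98 minutes

1.98 minutes


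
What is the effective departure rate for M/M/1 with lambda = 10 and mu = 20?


For a stable queue (lambda < mu), throughput = lambda = 10 per hour

10 per hour


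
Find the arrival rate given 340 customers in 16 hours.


lambda = total arrivals / time = 340 / 16 = 21.25 per hour

21.25 per hour


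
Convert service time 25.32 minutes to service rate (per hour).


mu = 60 / avg_service_time = 60 / 25.32 = 2.37 per hour

2.37 per hour


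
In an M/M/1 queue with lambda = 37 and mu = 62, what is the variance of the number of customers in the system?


rho = 37/62; Var(N) = rho/(1-rho)^2 = 3.67

3.67


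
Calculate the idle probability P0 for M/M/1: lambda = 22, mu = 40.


P0 = 1 - rho = 1 - 22/40 = 0.45

0.45


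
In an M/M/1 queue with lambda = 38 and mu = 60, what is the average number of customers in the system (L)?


rho = 38/60; L = rho/(1-rho) = 1.73

1.73


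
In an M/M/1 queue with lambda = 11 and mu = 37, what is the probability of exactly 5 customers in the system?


rho = 11/37; P(n) = (1-rho)*rho^n = (1-11/37)*(11/37)^5 = 0.0016

0.0016


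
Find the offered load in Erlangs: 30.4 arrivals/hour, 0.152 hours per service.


Offered load a = lambda * E[S] = 30.4 * 0.152 = 4.62 Erlangs

4.62 Erlangs


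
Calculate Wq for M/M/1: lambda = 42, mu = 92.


rho = 42/92; Wq = rho/(mu - lambda) = 0.0091 hours

0.0091 hours


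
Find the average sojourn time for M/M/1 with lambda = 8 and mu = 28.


W = 1/(mu - lambda) = 1/(28 - 8) = 0.05 hours

0.05 hours


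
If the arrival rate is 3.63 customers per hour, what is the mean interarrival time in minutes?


Mean interarrival time = 60/lambda = 60/3.63 = 16.53 minutes

16.53 minutes


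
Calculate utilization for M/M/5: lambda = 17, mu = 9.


rho = lambda/(c*mu) = 17/(5*9) = 0.3778

0.3778


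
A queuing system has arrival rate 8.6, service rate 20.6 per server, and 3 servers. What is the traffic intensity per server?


rho = lambda / (c * mu) = 8.6 / (3 * 20.6) = 0.1392

0.1392


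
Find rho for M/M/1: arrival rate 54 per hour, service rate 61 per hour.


rho = lambda/mu = 54/61 = 0.8852

0.8852


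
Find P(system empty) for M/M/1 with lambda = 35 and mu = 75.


P0 = 1 - rho = 1 - 35/75 = 0.5333

0.5333


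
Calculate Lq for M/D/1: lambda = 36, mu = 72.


M/D/1: Lq = rho^2 / (2*(1-rho)) where rho = 36/72; Lq = 0.25

0.25


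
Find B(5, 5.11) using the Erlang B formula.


B(N,A) = (A^N/N!) / sum(A^k/k!, k=0..N) with N=5, A=5.11 = 0.2937

0.2937


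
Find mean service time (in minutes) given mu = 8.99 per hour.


Mean service time = 60/mu = 60/8.99 = 6.67 minutes

6.67 minutes


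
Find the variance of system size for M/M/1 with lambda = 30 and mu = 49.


rho = 30/49; Var(N) = rho/(1-rho)^2 = 4.07

4.07


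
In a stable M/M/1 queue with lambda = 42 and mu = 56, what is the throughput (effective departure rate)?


For a stable queue (lambda < mu), throughput = lambda = 42 per hour

42 per hour


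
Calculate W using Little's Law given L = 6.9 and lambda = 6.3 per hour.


W = L / lambda = 6.9 / 6.3 = 1.0952 hours

1.0952 hours


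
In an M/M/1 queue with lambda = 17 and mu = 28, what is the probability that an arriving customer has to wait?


P(wait) = rho = lambda/mu = 17/28 = 0.6071

0.6071


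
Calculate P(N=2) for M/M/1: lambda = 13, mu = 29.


rho = 13/29; P(n) = (1-rho)*rho^n = (1-13/29)*(13/29)^2 = 0.1109

0.1109


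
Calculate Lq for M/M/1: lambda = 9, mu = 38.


rho = 9/38; Lq = rho^2/(1-rho) = 0.07

0.07


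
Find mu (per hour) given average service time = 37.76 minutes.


mu = 60 / avg_service_time = 60 / 37.76 = 1.59 per hour

1.59 per hour


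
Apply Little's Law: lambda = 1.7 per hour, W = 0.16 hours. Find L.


L = lambda * W = 1.7 * 0.16 = 0.27

0.27


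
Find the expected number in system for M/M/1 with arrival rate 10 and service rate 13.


rho = 10/13; L = rho/(1-rho) = 3.33

3.33


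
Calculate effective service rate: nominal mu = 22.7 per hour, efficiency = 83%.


Effective rate = mu * efficiency = 22.7 * 0.83 = 18.84 per hour

18.84 per hour


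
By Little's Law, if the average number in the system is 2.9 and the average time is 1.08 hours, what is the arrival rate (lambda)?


lambda = L / W = 2.9 / 1.08 = 2.69 per hour

2.69 per hour


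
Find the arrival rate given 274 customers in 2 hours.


lambda = total arrivals / time = 274 / 2 = 137.0 per hour

137.0 per hour


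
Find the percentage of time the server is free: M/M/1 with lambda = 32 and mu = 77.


Idle fraction = (1 - rho) * 100 = (1 - 32/77) * 100 = 58.4%

58.4%


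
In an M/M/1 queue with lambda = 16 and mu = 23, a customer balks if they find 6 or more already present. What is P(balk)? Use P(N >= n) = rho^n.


P(N >= 6) = rho^6 = (16/23)^6 = 0.1133

0.1133


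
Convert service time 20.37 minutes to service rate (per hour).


mu = 60 / avg_service_time = 60 / 20.37 = 2.95 per hour

2.95 per hour


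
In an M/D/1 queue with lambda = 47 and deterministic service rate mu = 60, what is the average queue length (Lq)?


M/D/1: Lq = rho^2 / (2*(1-rho)) where rho = 47/60; Lq = 1.42

1.42


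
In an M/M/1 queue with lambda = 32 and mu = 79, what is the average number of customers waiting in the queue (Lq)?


rho = 32/79; Lq = rho^2/(1-rho) = 0.28

0.28


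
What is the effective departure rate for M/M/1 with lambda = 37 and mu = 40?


For a stable queue (lambda < mu), throughput = lambda = 37 per hour

37 per hour


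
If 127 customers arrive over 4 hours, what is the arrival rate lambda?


lambda = total arrivals / time = 127 / 4 = 31.75 per hour

31.75 per hour


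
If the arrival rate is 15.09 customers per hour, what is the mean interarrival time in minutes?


Mean interarrival time = 60/lambda = 60/15.09 = 3.98 minutes

3.98 minutes


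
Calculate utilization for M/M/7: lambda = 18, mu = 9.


rho = lambda/(c*mu) = 18/(7*9) = 0.2857

0.2857


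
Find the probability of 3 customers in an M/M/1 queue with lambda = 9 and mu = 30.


rho = 9/30; P(n) = (1-rho)*rho^n = (1-9/30)*(9/30)^3 = 0.0189

0.0189


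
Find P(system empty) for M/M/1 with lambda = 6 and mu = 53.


P0 = 1 - rho = 1 - 6/53 = 0.8868

0.8868


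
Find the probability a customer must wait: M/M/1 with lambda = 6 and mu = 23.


P(wait) = rho = lambda/mu = 6/23 = 0.2609

0.2609


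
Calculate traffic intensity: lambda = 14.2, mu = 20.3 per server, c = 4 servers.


rho = lambda / (c * mu) = 14.2 / (4 * 20.3) = 0.1749

0.1749


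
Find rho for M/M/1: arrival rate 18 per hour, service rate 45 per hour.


rho = lambda/mu = 18/45 = 0.4

0.4


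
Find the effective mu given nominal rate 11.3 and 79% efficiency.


Effective rate = mu * efficiency = 11.3 * 0.79 = 8.93 per hour

8.93 per hour


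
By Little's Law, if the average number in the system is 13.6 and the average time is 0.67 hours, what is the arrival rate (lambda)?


lambda = L / W = 13.6 / 0.67 = 20.3 per hour

20.3 per hour


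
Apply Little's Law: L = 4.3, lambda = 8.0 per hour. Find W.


W = L / lambda = 4.3 / 8.0 = 0.5375 hours

0.5375 hours


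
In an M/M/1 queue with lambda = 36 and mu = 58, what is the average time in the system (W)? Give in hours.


W = 1/(mu - lambda) = 1/(58 - 36) = 0.0455 hours

0.0455 hours


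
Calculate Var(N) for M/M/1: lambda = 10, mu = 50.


rho = 10/50; Var(N) = rho/(1-rho)^2 = 0.31

0.31


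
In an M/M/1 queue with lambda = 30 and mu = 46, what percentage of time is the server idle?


Idle fraction = (1 - rho) * 100 = (1 - 30/46) * 100 = 34.8%

34.8%


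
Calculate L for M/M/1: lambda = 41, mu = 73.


rho = 41/73; L = rho/(1-rho) = 1.28

1.28


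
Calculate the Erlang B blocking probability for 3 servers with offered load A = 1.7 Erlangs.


B(N,A) = (A^N/N!) / sum(A^k/k!, k=0..N) with N=3, A=1.7 = 0.165

0.165


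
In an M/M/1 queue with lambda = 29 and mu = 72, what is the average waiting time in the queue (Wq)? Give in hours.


rho = 29/72; Wq = rho/(mu - lambda) = 0.0094 hours

0.0094 hours


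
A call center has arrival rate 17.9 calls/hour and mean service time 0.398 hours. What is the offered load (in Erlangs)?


Offered load a = lambda * E[S] = 17.9 * 0.398 = 7.12 Erlangs

7.12 Erlangs


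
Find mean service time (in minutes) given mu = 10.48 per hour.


Mean service time = 60/mu = 60/10.48 = 5.73 minutes

5.73 minutes


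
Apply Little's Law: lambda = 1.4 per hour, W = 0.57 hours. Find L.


L = lambda * W = 1.4 * 0.57 = 0.8

0.8


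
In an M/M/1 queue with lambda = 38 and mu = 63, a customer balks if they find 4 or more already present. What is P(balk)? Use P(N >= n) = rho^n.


P(N >= 4) = rho^4 = (38/63)^4 = 0.1324

0.1324


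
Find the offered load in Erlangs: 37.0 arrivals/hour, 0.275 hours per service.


Offered load a = lambda * E[S] = 37.0 * 0.275 = 10.18 Erlangs

10.18 Erlangs


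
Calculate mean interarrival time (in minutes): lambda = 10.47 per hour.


Mean interarrival time = 60/lambda = 60/10.47 = 5.73 minutes

5.73 minutes


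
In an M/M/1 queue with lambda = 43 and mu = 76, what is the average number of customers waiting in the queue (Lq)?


rho = 43/76; Lq = rho^2/(1-rho) = 0.74

0.74


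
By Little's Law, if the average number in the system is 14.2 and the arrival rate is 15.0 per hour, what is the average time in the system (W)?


W = L / lambda = 14.2 / 15.0 = 0.9467 hours

0.9467 hours


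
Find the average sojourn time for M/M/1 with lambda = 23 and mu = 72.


W = 1/(mu - lambda) = 1/(72 - 23) = 0.0204 hours

0.0204 hours


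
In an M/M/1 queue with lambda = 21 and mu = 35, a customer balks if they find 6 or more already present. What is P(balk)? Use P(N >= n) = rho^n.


P(N >= 6) = rho^6 = (21/35)^6 = 0.0467

0.0467


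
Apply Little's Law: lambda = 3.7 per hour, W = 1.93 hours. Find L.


L = lambda * W = 3.7 * 1.93 = 7.14

7.14


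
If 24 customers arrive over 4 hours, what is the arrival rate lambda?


lambda = total arrivals / time = 24 / 4 = 6.0 per hour

6.0 per hour


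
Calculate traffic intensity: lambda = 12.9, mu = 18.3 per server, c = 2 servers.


rho = lambda / (c * mu) = 12.9 / (2 * 18.3) = 0.3525

0.3525


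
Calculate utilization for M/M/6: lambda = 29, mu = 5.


rho = lambda/(c*mu) = 29/(6*5) = 0.9667

0.9667


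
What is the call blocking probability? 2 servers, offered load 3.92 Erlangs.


B(N,A) = (A^N/N!) / sum(A^k/k!, k=0..N) with N=2, A=3.92 = 0.6096

0.6096


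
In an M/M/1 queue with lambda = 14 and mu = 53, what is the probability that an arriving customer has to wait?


P(wait) = rho = lambda/mu = 14/53 = 0.2642

0.2642


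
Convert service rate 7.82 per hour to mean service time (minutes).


Mean service time = 60/mu = 60/7.82 = 7.67 minutes

7.67 minutes


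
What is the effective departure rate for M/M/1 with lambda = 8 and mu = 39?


For a stable queue (lambda < mu), throughput = lambda = 8 per hour

8 per hour


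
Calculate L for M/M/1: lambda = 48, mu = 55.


rho = 48/55; L = rho/(1-rho) = 6.86

6.86


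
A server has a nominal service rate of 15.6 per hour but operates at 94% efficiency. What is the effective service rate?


Effective rate = mu * efficiency = 15.6 * 0.94 = 14.66 per hour

14.66 per hour


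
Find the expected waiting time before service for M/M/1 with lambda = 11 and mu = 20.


rho = 11/20; Wq = rho/(mu - lambda) = 0.0611 hours

0.0611 hours


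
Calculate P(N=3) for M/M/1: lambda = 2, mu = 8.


rho = 2/8; P(n) = (1-rho)*rho^n = (1-2/8)*(2/8)^3 = 0.0117

0.0117


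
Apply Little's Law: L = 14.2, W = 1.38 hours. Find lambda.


lambda = L / W = 14.2 / 1.38 = 10.29 per hour

10.29 per hour


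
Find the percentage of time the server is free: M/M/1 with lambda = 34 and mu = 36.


Idle fraction = (1 - rho) * 100 = (1 - 34/36) * 100 = 5.6%

5.6%


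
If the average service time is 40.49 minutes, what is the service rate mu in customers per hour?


mu = 60 / avg_service_time = 60 / 40.49 = 1.48 per hour

1.48 per hour


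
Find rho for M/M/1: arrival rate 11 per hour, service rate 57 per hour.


rho = lambda/mu = 11/57 = 0.193

0.193


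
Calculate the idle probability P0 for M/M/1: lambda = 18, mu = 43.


P0 = 1 - rho = 1 - 18/43 = 0.5814

0.5814


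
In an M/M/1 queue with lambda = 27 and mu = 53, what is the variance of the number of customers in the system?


rho = 27/53; Var(N) = rho/(1-rho)^2 = 2.12

2.12


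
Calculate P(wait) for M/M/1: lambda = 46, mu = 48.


P(wait) = rho = lambda/mu = 46/48 = 0.9583

0.9583


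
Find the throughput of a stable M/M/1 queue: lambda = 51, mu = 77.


For a stable queue (lambda < mu), throughput = lambda = 51 per hour

51 per hour


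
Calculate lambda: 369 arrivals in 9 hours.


lambda = total arrivals / time = 369 / 9 = 41.0 per hour

41.0 per hour


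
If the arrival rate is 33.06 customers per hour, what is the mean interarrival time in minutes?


Mean interarrival time = 60/lambda = 60/33.06 = 1.81 minutes

1.81 minutes


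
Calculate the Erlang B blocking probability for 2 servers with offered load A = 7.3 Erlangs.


B(N,A) = (A^N/N!) / sum(A^k/k!, k=0..N) with N=2, A=7.3 = 0.7625

0.7625


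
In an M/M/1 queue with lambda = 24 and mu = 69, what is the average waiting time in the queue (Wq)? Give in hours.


rho = 24/69; Wq = rho/(mu - lambda) = 0.0077 hours

0.0077 hours


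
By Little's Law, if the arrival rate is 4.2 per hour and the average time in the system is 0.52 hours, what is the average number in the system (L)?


L = lambda * W = 4.2 * 0.52 = 2.18

2.18


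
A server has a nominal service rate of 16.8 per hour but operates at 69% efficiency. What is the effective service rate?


Effective rate = mu * efficiency = 16.8 * 0.69 = 11.59 per hour

11.59 per hour


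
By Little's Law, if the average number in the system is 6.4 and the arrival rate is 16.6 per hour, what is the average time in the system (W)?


W = L / lambda = 6.4 / 16.6 = 0.3855 hours

0.3855 hours


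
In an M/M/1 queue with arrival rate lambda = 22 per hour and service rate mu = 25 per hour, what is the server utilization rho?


rho = lambda/mu = 22/25 = 0.88

0.88


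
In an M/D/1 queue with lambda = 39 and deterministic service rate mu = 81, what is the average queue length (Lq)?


M/D/1: Lq = rho^2 / (2*(1-rho)) where rho = 39/81; Lq = 0.22

0.22


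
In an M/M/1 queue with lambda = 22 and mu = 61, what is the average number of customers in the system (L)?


rho = 22/61; L = rho/(1-rho) = 0.56

0.56


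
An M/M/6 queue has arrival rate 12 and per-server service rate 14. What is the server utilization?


rho = lambda/(c*mu) = 12/(6*14) = 0.1429

0.1429


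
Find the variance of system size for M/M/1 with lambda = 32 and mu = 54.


rho = 32/54; Var(N) = rho/(1-rho)^2 = 3.57

3.57


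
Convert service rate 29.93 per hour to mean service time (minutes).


Mean service time = 60/mu = 60/29.93 = 2.0 minutes

2.0 minutes


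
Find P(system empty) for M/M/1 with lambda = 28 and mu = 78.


P0 = 1 - rho = 1 - 28/78 = 0.641

0.641


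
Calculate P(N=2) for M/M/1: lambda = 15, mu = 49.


rho = 15/49; P(n) = (1-rho)*rho^n = (1-15/49)*(15/49)^2 = 0.065

0.065


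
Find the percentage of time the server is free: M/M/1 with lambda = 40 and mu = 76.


Idle fraction = (1 - rho) * 100 = (1 - 40/76) * 100 = 47.4%

47.4%


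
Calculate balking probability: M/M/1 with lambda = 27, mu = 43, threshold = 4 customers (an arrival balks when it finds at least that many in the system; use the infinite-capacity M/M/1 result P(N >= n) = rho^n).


P(N >= 4) = rho^4 = (27/43)^4 = 0.1554

0.1554


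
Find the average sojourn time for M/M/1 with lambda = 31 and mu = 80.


W = 1/(mu - lambda) = 1/(80 - 31) = 0.0204 hours

0.0204 hours


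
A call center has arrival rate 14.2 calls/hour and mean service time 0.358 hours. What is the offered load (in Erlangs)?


Offered load a = lambda * E[S] = 14.2 * 0.358 = 5.08 Erlangs

5.08 Erlangs


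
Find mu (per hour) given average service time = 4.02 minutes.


mu = 60 / avg_service_time = 60 / 4.02 = 14.93 per hour

14.93 per hour


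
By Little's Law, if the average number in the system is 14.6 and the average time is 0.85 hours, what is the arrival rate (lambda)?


lambda = L / W = 14.6 / 0.85 = 17.18 per hour

17.18 per hour


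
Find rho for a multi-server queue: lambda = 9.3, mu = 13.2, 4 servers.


rho = lambda / (c * mu) = 9.3 / (4 * 13.2) = 0.1761

0.1761


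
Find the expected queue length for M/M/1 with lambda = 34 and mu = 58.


rho = 34/58; Lq = rho^2/(1-rho) = 0.83

0.83


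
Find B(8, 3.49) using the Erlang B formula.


B(N,A) = (A^N/N!) / sum(A^k/k!, k=0..N) with N=8, A=3.49 = 0.0168

0.0168


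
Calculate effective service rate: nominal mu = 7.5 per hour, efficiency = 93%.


Effective rate = mu * efficiency = 7.5 * 0.93 = 6.98 per hour

6.98 per hour


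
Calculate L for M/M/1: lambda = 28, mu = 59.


rho = 28/59; L = rho/(1-rho) = 0.9

0.9


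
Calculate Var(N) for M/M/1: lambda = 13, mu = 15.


rho = 13/15; Var(N) = rho/(1-rho)^2 = 48.75

48.75


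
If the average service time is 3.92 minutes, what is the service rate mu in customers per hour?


mu = 60 / avg_service_time = 60 / 3.92 = 15.31 per hour

15.31 per hour


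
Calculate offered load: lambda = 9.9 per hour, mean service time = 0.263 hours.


Offered load a = lambda * E[S] = 9.9 * 0.263 = 2.6 Erlangs

2.6 Erlangs


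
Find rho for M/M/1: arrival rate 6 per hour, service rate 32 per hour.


rho = lambda/mu = 6/32 = 0.1875

0.1875


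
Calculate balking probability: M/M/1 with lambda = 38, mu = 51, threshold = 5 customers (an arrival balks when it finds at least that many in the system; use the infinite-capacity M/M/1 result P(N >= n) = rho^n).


P(N >= 5) = rho^5 = (38/51)^5 = 0.2297

0.2297


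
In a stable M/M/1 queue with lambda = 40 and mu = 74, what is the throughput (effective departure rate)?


For a stable queue (lambda < mu), throughput = lambda = 40 per hour

40 per hour


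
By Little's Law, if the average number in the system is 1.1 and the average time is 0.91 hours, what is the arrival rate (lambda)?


lambda = L / W = 1.1 / 0.91 = 1.21 per hour

1.21 per hour


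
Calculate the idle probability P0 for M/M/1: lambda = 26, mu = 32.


P0 = 1 - rho = 1 - 26/32 = 0.1875

0.1875


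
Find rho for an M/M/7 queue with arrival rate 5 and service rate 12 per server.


rho = lambda/(c*mu) = 5/(7*12) = 0.0595

0.0595


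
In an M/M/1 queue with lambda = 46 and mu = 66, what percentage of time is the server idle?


Idle fraction = (1 - rho) * 100 = (1 - 46/66) * 100 = 30.3%

30.3%


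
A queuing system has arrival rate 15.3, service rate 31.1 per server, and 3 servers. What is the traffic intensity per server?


rho = lambda / (c * mu) = 15.3 / (3 * 31.1) = 0.164

0.164


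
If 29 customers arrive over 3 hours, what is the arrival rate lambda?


lambda = total arrivals / time = 29 / 3 = 9.67 per hour

9.67 per hour


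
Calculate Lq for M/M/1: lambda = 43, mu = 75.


rho = 43/75; Lq = rho^2/(1-rho) = 0.77

0.77


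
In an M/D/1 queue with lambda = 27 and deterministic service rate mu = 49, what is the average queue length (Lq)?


M/D/1: Lq = rho^2 / (2*(1-rho)) where rho = 27/49; Lq = 0.34

0.34


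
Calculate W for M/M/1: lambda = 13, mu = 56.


W = 1/(mu - lambda) = 1/(56 - 13) = 0.0233 hours

0.0233 hours


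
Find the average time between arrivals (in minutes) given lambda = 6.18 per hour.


Mean interarrival time = 60/lambda = 60/6.18 = 9.71 minutes

9.71 minutes


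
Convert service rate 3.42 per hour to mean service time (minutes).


Mean service time = 60/mu = 60/3.42 = 17.54 minutes

17.54 minutes


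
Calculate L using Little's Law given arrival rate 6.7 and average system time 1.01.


L = lambda * W = 6.7 * 1.01 = 6.77

6.77


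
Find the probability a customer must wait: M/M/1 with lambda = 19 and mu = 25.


P(wait) = rho = lambda/mu = 19/25 = 0.76

0.76


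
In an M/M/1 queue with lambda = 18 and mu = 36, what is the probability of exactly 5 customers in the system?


rho = 18/36; P(n) = (1-rho)*rho^n = (1-18/36)*(18/36)^5 = 0.0156

0.0156


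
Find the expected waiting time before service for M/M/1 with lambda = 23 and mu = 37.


rho = 23/37; Wq = rho/(mu - lambda) = 0.0444 hours

0.0444 hours


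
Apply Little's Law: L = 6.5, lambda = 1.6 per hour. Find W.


W = L / lambda = 6.5 / 1.6 = 4.0625 hours

4.0625 hours


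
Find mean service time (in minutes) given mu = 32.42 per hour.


Mean service time = 60/mu = 60/32.42 = 1.85 minutes

1.85 minutes


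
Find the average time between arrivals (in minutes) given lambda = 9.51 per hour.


Mean interarrival time = 60/lambda = 60/9.51 = 6.31 minutes

6.31 minutes


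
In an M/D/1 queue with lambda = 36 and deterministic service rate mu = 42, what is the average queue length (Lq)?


M/D/1: Lq = rho^2 / (2*(1-rho)) where rho = 36/42; Lq = 2.57

2.57


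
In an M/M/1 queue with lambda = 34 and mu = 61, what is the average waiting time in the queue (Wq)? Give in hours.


rho = 34/61; Wq = rho/(mu - lambda) = 0.0206 hours

0.0206 hours


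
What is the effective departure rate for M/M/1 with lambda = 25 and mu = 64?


For a stable queue (lambda < mu), throughput = lambda = 25 per hour

25 per hour


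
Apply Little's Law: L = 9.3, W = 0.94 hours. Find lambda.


lambda = L / W = 9.3 / 0.94 = 9.89 per hour

9.89 per hour


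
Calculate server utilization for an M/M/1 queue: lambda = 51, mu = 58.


rho = lambda/mu = 51/58 = 0.8793

0.8793


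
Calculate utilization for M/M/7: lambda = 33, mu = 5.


rho = lambda/(c*mu) = 33/(7*5) = 0.9429

0.9429


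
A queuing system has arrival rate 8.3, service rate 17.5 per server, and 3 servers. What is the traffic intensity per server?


rho = lambda / (c * mu) = 8.3 / (3 * 17.5) = 0.1581

0.1581


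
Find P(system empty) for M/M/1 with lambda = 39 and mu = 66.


P0 = 1 - rho = 1 - 39/66 = 0.4091

0.4091


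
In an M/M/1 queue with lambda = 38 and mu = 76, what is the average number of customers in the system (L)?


rho = 38/76; L = rho/(1-rho) = 1.0

1.0


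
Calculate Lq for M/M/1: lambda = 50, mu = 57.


rho = 50/57; Lq = rho^2/(1-rho) = 6.27

6.27


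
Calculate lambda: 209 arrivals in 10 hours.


lambda = total arrivals / time = 209 / 10 = 20.9 per hour

20.9 per hour


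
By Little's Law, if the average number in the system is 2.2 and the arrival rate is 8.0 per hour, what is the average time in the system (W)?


W = L / lambda = 2.2 / 8.0 = 0.275 hours

0.275 hours


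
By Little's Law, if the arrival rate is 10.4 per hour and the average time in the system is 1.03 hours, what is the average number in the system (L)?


L = lambda * W = 10.4 * 1.03 = 10.71

10.71


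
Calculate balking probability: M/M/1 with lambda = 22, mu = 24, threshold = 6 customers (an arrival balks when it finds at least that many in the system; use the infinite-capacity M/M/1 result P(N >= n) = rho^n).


P(N >= 6) = rho^6 = (22/24)^6 = 0.5933

0.5933


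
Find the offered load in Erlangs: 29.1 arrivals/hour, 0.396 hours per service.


Offered load a = lambda * E[S] = 29.1 * 0.396 = 11.52 Erlangs

11.52 Erlangs


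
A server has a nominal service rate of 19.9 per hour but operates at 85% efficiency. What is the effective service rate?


Effective rate = mu * efficiency = 19.9 * 0.85 = 16.92 per hour

16.92 per hour


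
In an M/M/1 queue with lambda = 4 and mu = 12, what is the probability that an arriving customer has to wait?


P(wait) = rho = lambda/mu = 4/12 = 0.3333

0.3333


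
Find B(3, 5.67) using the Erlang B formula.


B(N,A) = (A^N/N!) / sum(A^k/k!, k=0..N) with N=3, A=5.67 = 0.5719

0.5719


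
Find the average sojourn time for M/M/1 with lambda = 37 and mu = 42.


W = 1/(mu - lambda) = 1/(42 - 37) = 0.2 hours

0.2 hours


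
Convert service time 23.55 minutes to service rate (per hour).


mu = 60 / avg_service_time = 60 / 23.55 = 2.55 per hour

2.55 per hour


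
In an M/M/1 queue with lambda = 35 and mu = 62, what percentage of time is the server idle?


Idle fraction = (1 - rho) * 100 = (1 - 35/62) * 100 = 43.5%

43.5%


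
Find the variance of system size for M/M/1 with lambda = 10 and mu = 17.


rho = 10/17; Var(N) = rho/(1-rho)^2 = 3.47

3.47


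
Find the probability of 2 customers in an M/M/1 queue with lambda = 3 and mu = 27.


rho = 3/27; P(n) = (1-rho)*rho^n = (1-3/27)*(3/27)^2 = 0.011

0.011


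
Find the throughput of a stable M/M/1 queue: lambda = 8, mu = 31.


For a stable queue (lambda < mu), throughput = lambda = 8 per hour

8 per hour


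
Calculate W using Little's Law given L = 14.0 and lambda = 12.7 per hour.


W = L / lambda = 14.0 / 12.7 = 1.1024 hours

1.1024 hours


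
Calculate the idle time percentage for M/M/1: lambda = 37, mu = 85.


Idle fraction = (1 - rho) * 100 = (1 - 37/85) * 100 = 56.5%

56.5%


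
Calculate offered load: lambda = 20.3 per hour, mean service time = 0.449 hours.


Offered load a = lambda * E[S] = 20.3 * 0.449 = 9.11 Erlangs

9.11 Erlangs


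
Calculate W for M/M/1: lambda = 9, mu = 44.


W = 1/(mu - lambda) = 1/(44 - 9) = 0.0286 hours

0.0286 hours


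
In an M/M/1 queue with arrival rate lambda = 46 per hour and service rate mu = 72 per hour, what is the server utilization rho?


rho = lambda/mu = 46/72 = 0.6389

0.6389


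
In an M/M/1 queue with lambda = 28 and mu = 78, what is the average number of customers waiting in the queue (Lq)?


rho = 28/78; Lq = rho^2/(1-rho) = 0.2

0.2


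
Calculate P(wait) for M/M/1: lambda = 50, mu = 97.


P(wait) = rho = lambda/mu = 50/97 = 0.5155

0.5155


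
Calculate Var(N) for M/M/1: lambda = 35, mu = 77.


rho = 35/77; Var(N) = rho/(1-rho)^2 = 1.53

1.53


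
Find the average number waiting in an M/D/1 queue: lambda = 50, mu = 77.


M/D/1: Lq = rho^2 / (2*(1-rho)) where rho = 50/77; Lq = 0.6

0.6


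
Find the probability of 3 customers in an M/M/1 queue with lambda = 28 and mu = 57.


rho = 28/57; P(n) = (1-rho)*rho^n = (1-28/57)*(28/57)^3 = 0.0603

0.0603


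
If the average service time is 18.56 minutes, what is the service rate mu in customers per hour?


mu = 60 / avg_service_time = 60 / 18.56 = 3.23 per hour

3.23 per hour


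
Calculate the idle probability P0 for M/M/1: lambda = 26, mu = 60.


P0 = 1 - rho = 1 - 26/60 = 0.5667

0.5667


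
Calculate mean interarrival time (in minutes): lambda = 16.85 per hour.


Mean interarrival time = 60/lambda = 60/16.85 = 3.56 minutes

3.56 minutes


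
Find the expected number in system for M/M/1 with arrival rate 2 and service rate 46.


rho = 2/46; L = rho/(1-rho) = 0.05

0.05


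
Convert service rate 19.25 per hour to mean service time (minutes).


Mean service time = 60/mu = 60/19.25 = 3.12 minutes

3.12 minutes


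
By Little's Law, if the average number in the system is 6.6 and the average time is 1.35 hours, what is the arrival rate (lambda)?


lambda = L / W = 6.6 / 1.35 = 4.89 per hour

4.89 per hour


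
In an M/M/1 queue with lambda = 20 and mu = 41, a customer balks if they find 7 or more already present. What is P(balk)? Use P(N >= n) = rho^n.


P(N >= 7) = rho^7 = (20/41)^7 = 0.0066

0.0066


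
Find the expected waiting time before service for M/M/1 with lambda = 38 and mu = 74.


rho = 38/74; Wq = rho/(mu - lambda) = 0.0143 hours

0.0143 hours


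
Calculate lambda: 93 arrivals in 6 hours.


lambda = total arrivals / time = 93 / 6 = 15.5 per hour

15.5 per hour


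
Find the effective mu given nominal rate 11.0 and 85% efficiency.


Effective rate = mu * efficiency = 11.0 * 0.85 = 9.35 per hour

9.35 per hour


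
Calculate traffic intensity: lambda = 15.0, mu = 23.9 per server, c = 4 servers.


rho = lambda / (c * mu) = 15.0 / (4 * 23.9) = 0.1569

0.1569


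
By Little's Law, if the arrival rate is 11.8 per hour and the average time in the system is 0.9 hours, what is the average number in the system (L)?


L = lambda * W = 11.8 * 0.9 = 10.62

10.62


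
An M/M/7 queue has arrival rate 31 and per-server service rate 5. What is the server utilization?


rho = lambda/(c*mu) = 31/(7*5) = 0.8857

0.8857


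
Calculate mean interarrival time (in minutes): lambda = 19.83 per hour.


Mean interarrival time = 60/lambda = 60/19.83 = 3.03 minutes

3.03 minutes


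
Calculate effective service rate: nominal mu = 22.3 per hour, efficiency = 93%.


Effective rate = mu * efficiency = 22.3 * 0.93 = 20.74 per hour

20.74 per hour


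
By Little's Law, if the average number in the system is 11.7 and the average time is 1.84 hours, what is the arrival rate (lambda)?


lambda = L / W = 11.7 / 1.84 = 6.36 per hour

6.36 per hour


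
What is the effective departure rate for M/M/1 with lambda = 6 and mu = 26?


For a stable queue (lambda < mu), throughput = lambda = 6 per hour

6 per hour


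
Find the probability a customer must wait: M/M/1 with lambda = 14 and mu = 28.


P(wait) = rho = lambda/mu = 14/28 = 0.5

0.5


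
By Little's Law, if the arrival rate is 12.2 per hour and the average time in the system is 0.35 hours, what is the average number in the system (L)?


L = lambda * W = 12.2 * 0.35 = 4.27

4.27


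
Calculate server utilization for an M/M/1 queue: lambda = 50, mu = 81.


rho = lambda/mu = 50/81 = 0.6173

0.6173


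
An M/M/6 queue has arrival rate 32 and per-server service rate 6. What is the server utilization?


rho = lambda/(c*mu) = 32/(6*6) = 0.8889

0.8889


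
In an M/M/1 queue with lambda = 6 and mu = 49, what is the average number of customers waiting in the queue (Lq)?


rho = 6/49; Lq = rho^2/(1-rho) = 0.02

0.02


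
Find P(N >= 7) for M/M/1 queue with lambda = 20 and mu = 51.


P(N >= 7) = rho^7 = (20/51)^7 = 0.0014

0.0014


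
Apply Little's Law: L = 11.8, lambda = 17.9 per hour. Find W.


W = L / lambda = 11.8 / 17.9 = 0.6592 hours

0.6592 hours


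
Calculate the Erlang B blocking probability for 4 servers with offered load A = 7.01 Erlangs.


B(N,A) = (A^N/N!) / sum(A^k/k!, k=0..N) with N=4, A=7.01 = 0.5279

0.5279


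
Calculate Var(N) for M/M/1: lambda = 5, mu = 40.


rho = 5/40; Var(N) = rho/(1-rho)^2 = 0.16

0.16


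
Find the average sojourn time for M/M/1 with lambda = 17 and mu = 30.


W = 1/(mu - lambda) = 1/(30 - 17) = 0.0769 hours

0.0769 hours


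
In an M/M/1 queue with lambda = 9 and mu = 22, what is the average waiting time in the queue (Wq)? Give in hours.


rho = 9/22; Wq = rho/(mu - lambda) = 0.0315 hours

0.0315 hours


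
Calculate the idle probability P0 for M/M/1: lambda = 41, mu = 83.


P0 = 1 - rho = 1 - 41/83 = 0.506

0.506


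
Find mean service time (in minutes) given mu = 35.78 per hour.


Mean service time = 60/mu = 60/35.78 = 1.68 minutes

1.68 minutes


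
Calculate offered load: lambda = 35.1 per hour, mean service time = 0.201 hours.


Offered load a = lambda * E[S] = 35.1 * 0.201 = 7.06 Erlangs

7.06 Erlangs


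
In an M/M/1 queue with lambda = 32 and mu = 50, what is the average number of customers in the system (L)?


rho = 32/50; L = rho/(1-rho) = 1.78

1.78


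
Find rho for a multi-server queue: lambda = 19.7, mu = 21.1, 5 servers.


rho = lambda / (c * mu) = 19.7 / (5 * 21.1) = 0.1867

0.1867


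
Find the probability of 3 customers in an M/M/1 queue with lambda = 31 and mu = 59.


rho = 31/59; P(n) = (1-rho)*rho^n = (1-31/59)*(31/59)^3 = 0.0688

0.0688


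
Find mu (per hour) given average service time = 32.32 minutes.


mu = 60 / avg_service_time = 60 / 32.32 = 1.86 per hour

1.86 per hour


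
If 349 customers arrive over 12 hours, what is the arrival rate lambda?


lambda = total arrivals / time = 349 / 12 = 29.08 per hour

29.08 per hour


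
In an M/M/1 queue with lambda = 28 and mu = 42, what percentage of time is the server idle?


Idle fraction = (1 - rho) * 100 = (1 - 28/42) * 100 = 33.3%

33.3%


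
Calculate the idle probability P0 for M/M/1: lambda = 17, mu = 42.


P0 = 1 - rho = 1 - 17/42 = 0.5952

0.5952


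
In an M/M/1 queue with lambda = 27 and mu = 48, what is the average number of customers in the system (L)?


rho = 27/48; L = rho/(1-rho) = 1.29

1.29


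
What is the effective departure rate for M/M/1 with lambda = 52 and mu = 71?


For a stable queue (lambda < mu), throughput = lambda = 52 per hour

52 per hour


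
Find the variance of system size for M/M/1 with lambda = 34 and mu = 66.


rho = 34/66; Var(N) = rho/(1-rho)^2 = 2.19

2.19


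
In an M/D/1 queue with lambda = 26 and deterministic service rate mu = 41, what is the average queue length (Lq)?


M/D/1: Lq = rho^2 / (2*(1-rho)) where rho = 26/41; Lq = 0.55

0.55


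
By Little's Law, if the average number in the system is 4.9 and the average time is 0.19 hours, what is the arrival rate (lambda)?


lambda = L / W = 4.9 / 0.19 = 25.79 per hour

25.79 per hour


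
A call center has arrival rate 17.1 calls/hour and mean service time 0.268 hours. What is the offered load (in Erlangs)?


Offered load a = lambda * E[S] = 17.1 * 0.268 = 4.58 Erlangs

4.58 Erlangs


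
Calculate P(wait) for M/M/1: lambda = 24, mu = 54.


P(wait) = rho = lambda/mu = 24/54 = 0.4444

0.4444


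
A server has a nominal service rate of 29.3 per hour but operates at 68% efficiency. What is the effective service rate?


Effective rate = mu * efficiency = 29.3 * 0.68 = 19.92 per hour

19.92 per hour


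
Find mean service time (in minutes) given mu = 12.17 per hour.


Mean service time = 60/mu = 60/12.17 = 4.93 minutes

4.93 minutes


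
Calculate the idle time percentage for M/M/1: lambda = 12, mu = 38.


Idle fraction = (1 - rho) * 100 = (1 - 12/38) * 100 = 68.4%

68.4%


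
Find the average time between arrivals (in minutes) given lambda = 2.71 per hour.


Mean interarrival time = 60/lambda = 60/2.71 = 22.14 minutes

22.14 minutes


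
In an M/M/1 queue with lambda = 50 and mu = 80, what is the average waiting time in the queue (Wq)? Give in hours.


rho = 50/80; Wq = rho/(mu - lambda) = 0.0208 hours

0.0208 hours


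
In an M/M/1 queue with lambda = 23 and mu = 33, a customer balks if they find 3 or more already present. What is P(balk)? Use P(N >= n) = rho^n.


P(N >= 3) = rho^3 = (23/33)^3 = 0.3386

0.3386


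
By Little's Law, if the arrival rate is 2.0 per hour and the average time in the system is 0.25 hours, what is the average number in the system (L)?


L = lambda * W = 2.0 * 0.25 = 0.5

0.5


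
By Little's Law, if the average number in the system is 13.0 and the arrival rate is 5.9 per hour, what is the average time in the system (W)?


W = L / lambda = 13.0 / 5.9 = 2.2034 hours

2.2034 hours


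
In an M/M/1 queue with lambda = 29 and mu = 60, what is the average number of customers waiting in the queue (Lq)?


rho = 29/60; Lq = rho^2/(1-rho) = 0.45

0.45


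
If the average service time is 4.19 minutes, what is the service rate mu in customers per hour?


mu = 60 / avg_service_time = 60 / 4.19 = 14.32 per hour

14.32 per hour


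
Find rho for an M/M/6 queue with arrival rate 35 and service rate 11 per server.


rho = lambda/(c*mu) = 35/(6*11) = 0.5303

0.5303


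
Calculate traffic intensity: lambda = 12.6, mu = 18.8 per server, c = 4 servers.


rho = lambda / (c * mu) = 12.6 / (4 * 18.8) = 0.1676

0.1676


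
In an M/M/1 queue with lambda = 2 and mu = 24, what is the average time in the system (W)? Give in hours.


W = 1/(mu - lambda) = 1/(24 - 2) = 0.0455 hours

0.0455 hours


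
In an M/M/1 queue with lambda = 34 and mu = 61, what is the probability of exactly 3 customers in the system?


rho = 34/61; P(n) = (1-rho)*rho^n = (1-34/61)*(34/61)^3 = 0.0766

0.0766


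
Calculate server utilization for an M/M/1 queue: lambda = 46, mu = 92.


rho = lambda/mu = 46/92 = 0.5

0.5


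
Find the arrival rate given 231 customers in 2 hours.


lambda = total arrivals / time = 231 / 2 = 115.5 per hour

115.5 per hour


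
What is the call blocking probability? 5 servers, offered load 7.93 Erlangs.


B(N,A) = (A^N/N!) / sum(A^k/k!, k=0..N) with N=5, A=7.93 = 0.4755

0.4755
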